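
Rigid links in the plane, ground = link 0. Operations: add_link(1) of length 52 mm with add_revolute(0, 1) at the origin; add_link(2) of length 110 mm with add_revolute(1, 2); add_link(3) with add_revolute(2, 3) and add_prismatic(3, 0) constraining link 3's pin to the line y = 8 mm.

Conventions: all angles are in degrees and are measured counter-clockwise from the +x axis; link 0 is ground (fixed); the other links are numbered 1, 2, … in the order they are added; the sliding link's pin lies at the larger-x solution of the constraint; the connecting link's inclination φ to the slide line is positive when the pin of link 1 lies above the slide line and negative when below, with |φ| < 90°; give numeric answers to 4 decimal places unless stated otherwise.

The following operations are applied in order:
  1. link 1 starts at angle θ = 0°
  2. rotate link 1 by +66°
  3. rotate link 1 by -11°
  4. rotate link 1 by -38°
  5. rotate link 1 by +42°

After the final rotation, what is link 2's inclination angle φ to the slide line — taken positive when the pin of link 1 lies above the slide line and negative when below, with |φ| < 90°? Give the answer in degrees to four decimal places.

geometry: r = 52 mm, L = 110 mm, e = 8 mm; θ starts at 0°
rotate link 1 by +66°: θ ← 0° +66° = 66°
rotate link 1 by -11°: θ ← 66° -11° = 55°
rotate link 1 by -38°: θ ← 55° -38° = 17°
rotate link 1 by +42°: θ ← 17° +42° = 59°
h = r sin θ − e = 44.572700 − 8 = 36.572700
sin φ = h / L = 36.572700 / 110 = 0.33247909
φ = arcsin(0.33247909) = 19.419315°

19.4193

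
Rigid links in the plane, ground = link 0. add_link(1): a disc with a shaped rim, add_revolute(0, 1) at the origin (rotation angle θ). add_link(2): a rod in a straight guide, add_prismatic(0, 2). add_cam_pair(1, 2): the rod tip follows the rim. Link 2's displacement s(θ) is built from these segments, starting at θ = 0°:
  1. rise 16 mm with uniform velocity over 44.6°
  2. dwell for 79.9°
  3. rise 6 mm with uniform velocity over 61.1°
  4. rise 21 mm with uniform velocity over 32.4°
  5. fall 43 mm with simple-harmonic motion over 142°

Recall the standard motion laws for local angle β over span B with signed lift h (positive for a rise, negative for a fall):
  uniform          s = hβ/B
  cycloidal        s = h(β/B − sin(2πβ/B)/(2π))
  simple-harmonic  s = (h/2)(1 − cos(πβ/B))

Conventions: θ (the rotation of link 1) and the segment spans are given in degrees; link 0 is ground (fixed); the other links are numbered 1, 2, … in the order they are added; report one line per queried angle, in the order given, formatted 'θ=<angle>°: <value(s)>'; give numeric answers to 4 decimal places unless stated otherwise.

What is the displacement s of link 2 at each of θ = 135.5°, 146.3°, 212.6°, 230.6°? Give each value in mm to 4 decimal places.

segment 1 (0° to 44.6°, uniform, h = 16) is passed completely: s = 0.0000 + (16) = 16.0000
segment 2 (44.6° to 124.5°, dwell): s unchanged at 16.0000
θ = 135.5° falls in segment 3 (124.5° to 185.6°, uniform, h = 6): β = 135.5 − 124.5 = 11°, B = 61.1°; Δs = 6·11/61.1 = 1.0802; s = 16.0000 + 1.0802 = 17.0802
θ = 146.3° falls in segment 3 (124.5° to 185.6°, uniform, h = 6): β = 146.3 − 124.5 = 21.8°, B = 61.1°; Δs = 6·21.8/61.1 = 2.1408; s = 16.0000 + 2.1408 = 18.1408
segment 3 (124.5° to 185.6°, uniform, h = 6) is passed completely: s = 16.0000 + (6) = 22.0000
θ = 212.6° falls in segment 4 (185.6° to 218°, uniform, h = 21): β = 212.6 − 185.6 = 27°, B = 32.4°; Δs = 21·27/32.4 = 17.5000; s = 22.0000 + 17.5000 = 39.5000
segment 4 (185.6° to 218°, uniform, h = 21) is passed completely: s = 22.0000 + (21) = 43.0000
θ = 230.6° falls in segment 5 (218° to 360°, simple-harmonic, h = -43): β = 230.6 − 218 = 12.6°, B = 142°; Δs = -43/2·(1 − cos(π·0.0887)) = -0.8300; s = 43.0000 − 0.8300 = 42.1700

θ=135.5°: 17.0802
θ=146.3°: 18.1408
θ=212.6°: 39.5000
θ=230.6°: 42.1700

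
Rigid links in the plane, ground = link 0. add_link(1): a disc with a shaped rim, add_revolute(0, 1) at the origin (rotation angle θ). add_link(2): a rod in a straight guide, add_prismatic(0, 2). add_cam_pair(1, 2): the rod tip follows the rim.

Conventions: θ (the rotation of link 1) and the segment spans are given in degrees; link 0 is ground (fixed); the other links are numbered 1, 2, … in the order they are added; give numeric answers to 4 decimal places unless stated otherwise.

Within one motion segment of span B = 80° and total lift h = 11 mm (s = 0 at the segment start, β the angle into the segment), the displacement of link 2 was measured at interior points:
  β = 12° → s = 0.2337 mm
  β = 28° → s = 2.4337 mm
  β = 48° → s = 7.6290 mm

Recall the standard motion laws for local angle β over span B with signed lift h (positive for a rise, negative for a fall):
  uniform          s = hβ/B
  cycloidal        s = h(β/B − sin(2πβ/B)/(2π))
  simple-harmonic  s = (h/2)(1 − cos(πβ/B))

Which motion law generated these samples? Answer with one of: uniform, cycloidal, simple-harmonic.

candidates at β/B = r: uniform s = h·r (linear in β); cycloidal s = h·(r − sin(2πr)/(2π)); simple-harmonic s = (h/2)(1 − cos(πr))
β=12°: printed 0.2337 | uniform 1.6500, cycloidal 0.2337, simple-harmonic 0.5995
β=28°: printed 2.4337 | uniform 3.8500, cycloidal 2.4337, simple-harmonic 3.0031
β=48°: printed 7.6290 | uniform 6.6000, cycloidal 7.6290, simple-harmonic 7.1996
only one law matches every sample → cycloidal

cycloidal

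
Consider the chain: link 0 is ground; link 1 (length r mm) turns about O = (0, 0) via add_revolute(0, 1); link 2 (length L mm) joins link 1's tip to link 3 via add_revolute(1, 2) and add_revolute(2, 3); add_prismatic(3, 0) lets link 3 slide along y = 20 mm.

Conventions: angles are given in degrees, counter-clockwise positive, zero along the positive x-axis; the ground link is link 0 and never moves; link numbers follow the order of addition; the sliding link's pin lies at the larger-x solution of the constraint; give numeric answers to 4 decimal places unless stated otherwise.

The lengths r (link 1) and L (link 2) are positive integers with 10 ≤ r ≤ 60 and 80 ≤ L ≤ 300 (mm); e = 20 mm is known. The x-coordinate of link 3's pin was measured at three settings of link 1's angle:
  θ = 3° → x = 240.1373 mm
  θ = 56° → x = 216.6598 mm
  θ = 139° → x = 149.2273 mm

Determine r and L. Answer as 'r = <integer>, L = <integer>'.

constraint per measurement: (x − r cos θ)² + (r sin θ − e)² = L²
subtracting the θ₁ and θ₂ equations cancels the r² and L² terms:
r = (x₁² − x₂²) / (2[(x₁cos θ₁ + e sin θ₁) − (x₂cos θ₂ + e sin θ₂)]) = 52.0001 → r = 52
L² = (x₁ − r cos θ₁)² + (r sin θ₁ − e)² = 35721.0112 → L = 189.0000 → L = 189
check at θ₃=139°: x = 149.2273 (printed 149.2273) ✓

r = 52, L = 189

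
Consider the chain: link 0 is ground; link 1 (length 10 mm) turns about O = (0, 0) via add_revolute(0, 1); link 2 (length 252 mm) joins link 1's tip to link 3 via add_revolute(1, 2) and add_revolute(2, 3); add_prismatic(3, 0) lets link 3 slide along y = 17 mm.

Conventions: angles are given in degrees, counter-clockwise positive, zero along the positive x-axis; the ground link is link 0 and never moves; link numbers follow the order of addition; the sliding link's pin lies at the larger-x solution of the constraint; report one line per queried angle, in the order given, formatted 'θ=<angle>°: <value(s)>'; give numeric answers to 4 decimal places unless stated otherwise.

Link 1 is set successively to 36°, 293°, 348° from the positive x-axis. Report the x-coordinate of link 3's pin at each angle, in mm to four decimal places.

geometry: r = 10 mm, L = 252 mm, e = 17 mm
θ=36°: crank pin P = (r cos θ, r sin θ) = (8.090170, 5.877853)
θ=36°: h = r sin θ − e = 5.877853 − 17 = -11.122147
θ=36°: x = r cos θ + √(L² − h²) = 8.090170 + 251.754440 = 259.844609
θ=293°: crank pin P = (r cos θ, r sin θ) = (3.907311, -9.205049)
θ=293°: h = r sin θ − e = -9.205049 − 17 = -26.205049
θ=293°: x = r cos θ + √(L² − h²) = 3.907311 + 250.633787 = 254.541099
θ=348°: crank pin P = (r cos θ, r sin θ) = (9.781476, -2.079117)
θ=348°: h = r sin θ − e = -2.079117 − 17 = -19.079117
θ=348°: x = r cos θ + √(L² − h²) = 9.781476 + 251.276715 = 261.058191

θ=36°: 259.8446
θ=293°: 254.5411
θ=348°: 261.0582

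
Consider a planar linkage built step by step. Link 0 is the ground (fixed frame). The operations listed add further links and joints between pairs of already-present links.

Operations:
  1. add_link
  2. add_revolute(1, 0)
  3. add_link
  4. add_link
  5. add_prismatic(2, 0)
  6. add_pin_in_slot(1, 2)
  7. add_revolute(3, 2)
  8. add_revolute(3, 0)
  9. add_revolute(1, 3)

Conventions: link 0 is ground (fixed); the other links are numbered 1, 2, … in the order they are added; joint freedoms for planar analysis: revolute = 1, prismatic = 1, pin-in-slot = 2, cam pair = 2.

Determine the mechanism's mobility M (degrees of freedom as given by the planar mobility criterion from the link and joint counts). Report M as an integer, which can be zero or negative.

link 0 = ground. State L|J1|J2 = 1|0|0
+link1  2|0|0
R(1,0) f=1→J1  2|1|0
+link2  3|1|0
+link3  4|1|0
P(2,0) f=1→J1  4|2|0
PS(1,2) f=2→J2  4|2|1
R(3,2) f=1→J1  4|3|1
R(3,0) f=1→J1  4|4|1
R(1,3) f=1→J1  4|5|1
M = 3(4−1)−2·5−1 = 9−10−1 = -2

M = -2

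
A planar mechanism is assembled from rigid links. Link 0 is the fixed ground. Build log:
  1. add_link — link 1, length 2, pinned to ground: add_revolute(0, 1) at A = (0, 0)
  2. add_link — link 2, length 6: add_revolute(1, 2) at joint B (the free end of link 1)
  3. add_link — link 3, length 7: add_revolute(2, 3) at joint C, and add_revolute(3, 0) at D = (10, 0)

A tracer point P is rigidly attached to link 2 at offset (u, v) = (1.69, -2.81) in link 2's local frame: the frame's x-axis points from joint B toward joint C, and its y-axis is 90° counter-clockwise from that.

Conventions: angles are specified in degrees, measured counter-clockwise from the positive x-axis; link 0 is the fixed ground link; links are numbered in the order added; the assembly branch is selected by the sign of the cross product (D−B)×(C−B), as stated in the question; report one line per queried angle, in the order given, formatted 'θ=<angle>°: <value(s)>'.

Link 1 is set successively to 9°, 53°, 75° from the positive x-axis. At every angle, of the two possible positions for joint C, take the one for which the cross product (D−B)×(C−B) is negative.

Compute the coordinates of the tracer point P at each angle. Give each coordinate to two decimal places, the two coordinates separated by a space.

A=(0,0), D=(10.00,0)
θ=9°: B = A + 2.00·(cos9°, sin9°) = (1.9754, 0.3129)
θ=9°: |BD| = 8.0307
θ=9°: circle(B,6.00) ∩ circle(D,7.00): a=3.2060, h=5.0717
θ=9°:   candidates: C₊=(5.3765,5.2558) cross=40.729; C₋=(4.9813,-4.8798) cross=-40.729
θ=9°:   branch - wants cross < 0 → take C=(4.9813,-4.8798) (cross=-40.729)
θ=9°: ex = (C−B)/|BC| = (0.5010,-0.8655); ey = (0.8655,0.5010)
θ=9°: P = B + 1.69·ex + -2.81·ey = (0.3901,-2.5575)
θ=53°: B = A + 2.00·(cos53°, sin53°) = (1.2036, 1.5973)
θ=53°: |BD| = 8.9402
θ=53°: circle(B,6.00) ∩ circle(D,7.00): a=3.7431, h=4.6893
θ=53°:   candidates: C₊=(5.7243,5.5424) cross=41.923; C₋=(4.0487,-3.6853) cross=-41.923
θ=53°:   branch - wants cross < 0 → take C=(4.0487,-3.6853) (cross=-41.923)
θ=53°: ex = (C−B)/|BC| = (0.4742,-0.8804); ey = (0.8804,0.4742)
θ=53°: P = B + 1.69·ex + -2.81·ey = (-0.4690,-1.2231)
θ=75°: B = A + 2.00·(cos75°, sin75°) = (0.5176, 1.9319)
θ=75°: |BD| = 9.6772
θ=75°: circle(B,6.00) ∩ circle(D,7.00): a=4.1669, h=4.3171
θ=75°:   candidates: C₊=(5.4625,5.3302) cross=41.777; C₋=(3.7388,-3.1302) cross=-41.777
θ=75°:   branch - wants cross < 0 → take C=(3.7388,-3.1302) (cross=-41.777)
θ=75°: ex = (C−B)/|BC| = (0.5369,-0.8437); ey = (0.8437,0.5369)
θ=75°: P = B + 1.69·ex + -2.81·ey = (-0.9458,-1.0025)

θ=9°: 0.39 -2.56
θ=53°: -0.47 -1.22
θ=75°: -0.95 -1.00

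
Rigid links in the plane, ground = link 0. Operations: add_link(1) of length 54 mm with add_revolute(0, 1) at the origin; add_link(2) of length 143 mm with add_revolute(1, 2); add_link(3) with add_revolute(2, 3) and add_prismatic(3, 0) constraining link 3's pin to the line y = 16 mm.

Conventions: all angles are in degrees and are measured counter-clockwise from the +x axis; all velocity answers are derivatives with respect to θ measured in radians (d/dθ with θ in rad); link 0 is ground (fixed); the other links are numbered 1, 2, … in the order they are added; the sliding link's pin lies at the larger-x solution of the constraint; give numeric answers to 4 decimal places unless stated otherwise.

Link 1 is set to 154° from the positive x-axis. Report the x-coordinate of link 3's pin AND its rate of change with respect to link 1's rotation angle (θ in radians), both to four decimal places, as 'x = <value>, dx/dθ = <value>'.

geometry: r = 54 mm, L = 143 mm, e = 16 mm
crank pin P = (r cos θ, r sin θ) = (-48.534879, 23.672042)
h = r sin θ − e = 23.672042 − 16 = 7.672042
x = r cos θ + √(L² − h²) = -48.534879 + 142.794047 = 94.259168
dx/dθ = −r sin θ − h·r cos θ/√(L² − h²) (θ in radians; h = 7.672042) = -21.064359

x = 94.2592, dx/dθ = -21.0644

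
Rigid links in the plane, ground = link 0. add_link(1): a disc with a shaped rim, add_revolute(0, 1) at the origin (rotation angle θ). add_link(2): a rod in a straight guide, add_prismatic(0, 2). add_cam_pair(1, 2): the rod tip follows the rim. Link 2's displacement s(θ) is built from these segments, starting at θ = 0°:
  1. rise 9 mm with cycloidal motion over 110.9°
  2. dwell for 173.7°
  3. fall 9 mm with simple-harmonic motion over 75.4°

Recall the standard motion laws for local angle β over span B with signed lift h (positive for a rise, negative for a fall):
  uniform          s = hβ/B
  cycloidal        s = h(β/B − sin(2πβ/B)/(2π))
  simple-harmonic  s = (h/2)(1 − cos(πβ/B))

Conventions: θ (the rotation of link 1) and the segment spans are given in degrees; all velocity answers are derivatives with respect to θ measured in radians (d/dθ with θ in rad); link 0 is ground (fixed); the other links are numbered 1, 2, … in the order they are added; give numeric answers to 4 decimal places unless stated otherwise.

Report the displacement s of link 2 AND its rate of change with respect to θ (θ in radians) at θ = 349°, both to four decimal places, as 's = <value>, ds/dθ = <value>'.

segment 1 (0° to 110.9°, cycloidal, h = 9) is passed completely: s = 0.0000 + (9) = 9.0000
segment 2 (110.9° to 284.6°, dwell): s unchanged at 9.0000
θ = 349° falls in segment 3 (284.6° to 360°, simple-harmonic, h = -9): β = 349 − 284.6 = 64.4°, B = 75.4°; Δs = -9/2·(1 − cos(π·0.8541)) = -8.5356; s = 9.0000 − 8.5356 = 0.4644
velocity in seg [284.6°–360°] (simple-harmonic), θ in radians: β = 64.4° = 1.1240 rad, B = 75.4° = 1.3160 rad; ds/dθ = (πh/(2B)) sin(πβ/B) = (π·(-9)/(2·1.3160)) sin(π·0.8541) = -4.753050 mm/rad

s = 0.4644, ds/dθ = -4.7530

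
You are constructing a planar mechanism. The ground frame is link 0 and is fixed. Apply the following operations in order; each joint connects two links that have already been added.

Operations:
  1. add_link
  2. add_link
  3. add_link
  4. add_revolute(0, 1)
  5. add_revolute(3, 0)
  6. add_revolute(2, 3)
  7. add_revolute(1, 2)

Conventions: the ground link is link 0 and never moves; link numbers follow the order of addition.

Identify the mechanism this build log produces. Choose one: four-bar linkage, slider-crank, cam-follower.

links: 4 (incl. ground); joints: 4 revolute, 0 prismatic, 0 higher (cam) pair, forming one closed loop
4 links in a single 4R loop → four-bar linkage

four-bar linkage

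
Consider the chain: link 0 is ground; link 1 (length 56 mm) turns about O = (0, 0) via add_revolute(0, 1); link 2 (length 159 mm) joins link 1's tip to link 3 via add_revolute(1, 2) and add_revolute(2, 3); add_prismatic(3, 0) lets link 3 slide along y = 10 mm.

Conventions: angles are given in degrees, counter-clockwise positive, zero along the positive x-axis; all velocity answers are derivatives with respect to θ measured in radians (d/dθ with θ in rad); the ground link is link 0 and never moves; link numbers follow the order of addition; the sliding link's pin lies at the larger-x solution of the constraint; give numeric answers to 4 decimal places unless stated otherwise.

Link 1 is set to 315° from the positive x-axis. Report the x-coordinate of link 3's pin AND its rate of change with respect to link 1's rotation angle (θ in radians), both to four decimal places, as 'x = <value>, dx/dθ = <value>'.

geometry: r = 56 mm, L = 159 mm, e = 10 mm
crank pin P = (r cos θ, r sin θ) = (39.597980, -39.597980)
h = r sin θ − e = -39.597980 − 10 = -49.597980
x = r cos θ + √(L² − h²) = 39.597980 + 151.066344 = 190.664324
dx/dθ = −r sin θ − h·r cos θ/√(L² − h²) (θ in radians; h = -49.597980) = 52.598756

x = 190.6643, dx/dθ = 52.5988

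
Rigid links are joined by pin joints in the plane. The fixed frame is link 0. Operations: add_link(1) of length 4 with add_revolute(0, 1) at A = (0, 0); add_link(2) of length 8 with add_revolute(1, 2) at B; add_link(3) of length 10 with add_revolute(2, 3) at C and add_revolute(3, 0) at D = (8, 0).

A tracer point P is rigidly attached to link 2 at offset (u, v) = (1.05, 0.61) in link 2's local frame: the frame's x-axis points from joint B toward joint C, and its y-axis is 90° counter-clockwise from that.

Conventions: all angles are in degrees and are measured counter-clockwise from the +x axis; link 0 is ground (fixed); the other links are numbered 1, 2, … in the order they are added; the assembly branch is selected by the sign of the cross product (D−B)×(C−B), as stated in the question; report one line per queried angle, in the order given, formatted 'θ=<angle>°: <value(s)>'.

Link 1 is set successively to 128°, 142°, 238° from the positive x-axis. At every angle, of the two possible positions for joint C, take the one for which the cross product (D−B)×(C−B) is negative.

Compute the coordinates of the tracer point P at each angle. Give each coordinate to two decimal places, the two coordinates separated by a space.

A=(0,0), D=(8.00,0)
θ=128°: B = A + 4.00·(cos128°, sin128°) = (-2.4626, 3.1520)
θ=128°: |BD| = 10.9271
θ=128°: circle(B,8.00) ∩ circle(D,10.00): a=3.8163, h=7.0311
θ=128°:   candidates: C₊=(3.2196,8.7834) cross=76.829; C₋=(-0.8368,-4.6810) cross=-76.829
θ=128°:   branch - wants cross < 0 → take C=(-0.8368,-4.6810) (cross=-76.829)
θ=128°: ex = (C−B)/|BC| = (0.2032,-0.9791); ey = (0.9791,0.2032)
θ=128°: P = B + 1.05·ex + 0.61·ey = (-1.6520,2.2479)
θ=142°: B = A + 4.00·(cos142°, sin142°) = (-3.1520, 2.4626)
θ=142°: |BD| = 11.4207
θ=142°: circle(B,8.00) ∩ circle(D,10.00): a=4.1343, h=6.8489
θ=142°:   candidates: C₊=(2.3618,8.2590) cross=78.220; C₋=(-0.5919,-5.1166) cross=-78.220
θ=142°:   branch - wants cross < 0 → take C=(-0.5919,-5.1166) (cross=-78.220)
θ=142°: ex = (C−B)/|BC| = (0.3200,-0.9474); ey = (0.9474,0.3200)
θ=142°: P = B + 1.05·ex + 0.61·ey = (-2.2381,1.6631)
θ=238°: B = A + 4.00·(cos238°, sin238°) = (-2.1197, -3.3922)
θ=238°: |BD| = 10.6731
θ=238°: circle(B,8.00) ∩ circle(D,10.00): a=3.6501, h=7.1188
θ=238°:   candidates: C₊=(-0.9214,4.5176) cross=75.979; C₋=(3.6037,-8.9818) cross=-75.979
θ=238°:   branch - wants cross < 0 → take C=(3.6037,-8.9818) (cross=-75.979)
θ=238°: ex = (C−B)/|BC| = (0.7154,-0.6987); ey = (0.6987,0.7154)
θ=238°: P = B + 1.05·ex + 0.61·ey = (-0.9423,-3.6894)

θ=128°: -1.65 2.25
θ=142°: -2.24 1.66
θ=238°: -0.94 -3.69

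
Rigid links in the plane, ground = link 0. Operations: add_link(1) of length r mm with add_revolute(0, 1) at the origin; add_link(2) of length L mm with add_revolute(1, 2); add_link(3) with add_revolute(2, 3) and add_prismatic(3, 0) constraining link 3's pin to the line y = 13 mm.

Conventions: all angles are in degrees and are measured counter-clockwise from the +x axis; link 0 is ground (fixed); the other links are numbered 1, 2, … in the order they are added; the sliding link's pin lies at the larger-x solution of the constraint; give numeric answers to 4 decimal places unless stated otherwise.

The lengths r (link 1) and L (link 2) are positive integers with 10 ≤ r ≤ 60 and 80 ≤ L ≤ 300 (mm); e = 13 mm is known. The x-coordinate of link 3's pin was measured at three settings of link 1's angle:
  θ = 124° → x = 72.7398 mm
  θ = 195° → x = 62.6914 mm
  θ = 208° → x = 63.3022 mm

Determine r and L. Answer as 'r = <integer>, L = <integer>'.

constraint per measurement: (x − r cos θ)² + (r sin θ − e)² = L²
subtracting the θ₁ and θ₂ equations cancels the r² and L² terms:
r = (x₁² − x₂²) / (2[(x₁cos θ₁ + e sin θ₁) − (x₂cos θ₂ + e sin θ₂)]) = 19.9999 → r = 20
L² = (x₁ − r cos θ₁)² + (r sin θ₁ − e)² = 7056.0022 → L = 84.0000 → L = 84
check at θ₃=208°: x = 63.3022 (printed 63.3022) ✓

r = 20, L = 84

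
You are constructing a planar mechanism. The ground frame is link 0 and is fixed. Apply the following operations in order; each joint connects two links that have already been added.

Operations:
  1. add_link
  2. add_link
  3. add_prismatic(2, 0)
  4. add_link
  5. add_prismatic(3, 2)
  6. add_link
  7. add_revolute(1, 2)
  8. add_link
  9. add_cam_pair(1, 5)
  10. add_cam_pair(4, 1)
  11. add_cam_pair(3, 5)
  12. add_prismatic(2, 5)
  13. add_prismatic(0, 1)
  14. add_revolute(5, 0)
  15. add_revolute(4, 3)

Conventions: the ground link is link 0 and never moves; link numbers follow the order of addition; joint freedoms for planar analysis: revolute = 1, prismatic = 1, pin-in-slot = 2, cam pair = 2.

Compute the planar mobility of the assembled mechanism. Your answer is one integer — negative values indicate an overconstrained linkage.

link 0 = ground. State L|J1|J2 = 1|0|0
+link1  2|0|0
+link2  3|0|0
P(2,0) f=1→J1  3|1|0
+link3  4|1|0
P(3,2) f=1→J1  4|2|0
+link4  5|2|0
R(1,2) f=1→J1  5|3|0
+link5  6|3|0
C(1,5) f=2→J2  6|3|1
C(4,1) f=2→J2  6|3|2
C(3,5) f=2→J2  6|3|3
P(2,5) f=1→J1  6|4|3
P(0,1) f=1→J1  6|5|3
R(5,0) f=1→J1  6|6|3
R(4,3) f=1→J1  6|7|3
M = 3(6−1)−2·7−3 = 15−14−3 = -2

M = -2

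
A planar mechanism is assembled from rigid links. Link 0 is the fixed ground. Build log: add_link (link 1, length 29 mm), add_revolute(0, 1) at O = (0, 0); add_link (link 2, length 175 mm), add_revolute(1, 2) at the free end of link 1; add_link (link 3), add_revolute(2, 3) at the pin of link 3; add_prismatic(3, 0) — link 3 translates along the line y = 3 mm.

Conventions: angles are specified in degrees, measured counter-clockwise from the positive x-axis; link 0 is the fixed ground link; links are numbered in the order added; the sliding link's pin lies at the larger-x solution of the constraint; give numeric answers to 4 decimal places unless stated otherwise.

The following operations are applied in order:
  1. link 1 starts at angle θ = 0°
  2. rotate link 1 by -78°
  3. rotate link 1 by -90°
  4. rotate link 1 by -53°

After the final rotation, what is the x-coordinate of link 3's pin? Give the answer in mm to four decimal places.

geometry: r = 29 mm, L = 175 mm, e = 3 mm; θ starts at 0°
rotate link 1 by -78°: θ ← 0° -78° = -78°
rotate link 1 by -90°: θ ← -78° -90° = -168°
rotate link 1 by -53°: θ ← -168° -53° = -221°
crank pin P = (r cos θ, r sin θ) = (-21.886578, 19.025712)
h = r sin θ − e = 19.025712 − 3 = 16.025712
x = r cos θ + √(L² − h²) = -21.886578 + 174.264674 = 152.378096

152.3781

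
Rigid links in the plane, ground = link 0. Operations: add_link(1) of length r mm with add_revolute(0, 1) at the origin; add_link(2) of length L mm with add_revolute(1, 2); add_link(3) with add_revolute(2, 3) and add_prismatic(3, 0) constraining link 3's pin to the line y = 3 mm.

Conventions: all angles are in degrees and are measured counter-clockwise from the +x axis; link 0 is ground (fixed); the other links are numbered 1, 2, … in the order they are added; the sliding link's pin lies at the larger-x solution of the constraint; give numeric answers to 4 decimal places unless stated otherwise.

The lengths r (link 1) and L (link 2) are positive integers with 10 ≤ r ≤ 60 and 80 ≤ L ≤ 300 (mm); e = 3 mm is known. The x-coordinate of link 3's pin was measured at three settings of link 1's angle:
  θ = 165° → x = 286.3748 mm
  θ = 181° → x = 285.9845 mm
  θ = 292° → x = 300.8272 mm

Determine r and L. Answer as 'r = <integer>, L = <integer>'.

constraint per measurement: (x − r cos θ)² + (r sin θ − e)² = L²
subtracting the θ₁ and θ₂ equations cancels the r² and L² terms:
r = (x₁² − x₂²) / (2[(x₁cos θ₁ + e sin θ₁) − (x₂cos θ₂ + e sin θ₂)]) = 11.0013 → r = 11
L² = (x₁ − r cos θ₁)² + (r sin θ₁ − e)² = 88209.0140 → L = 297.0000 → L = 297
check at θ₃=292°: x = 300.8272 (printed 300.8272) ✓

r = 11, L = 297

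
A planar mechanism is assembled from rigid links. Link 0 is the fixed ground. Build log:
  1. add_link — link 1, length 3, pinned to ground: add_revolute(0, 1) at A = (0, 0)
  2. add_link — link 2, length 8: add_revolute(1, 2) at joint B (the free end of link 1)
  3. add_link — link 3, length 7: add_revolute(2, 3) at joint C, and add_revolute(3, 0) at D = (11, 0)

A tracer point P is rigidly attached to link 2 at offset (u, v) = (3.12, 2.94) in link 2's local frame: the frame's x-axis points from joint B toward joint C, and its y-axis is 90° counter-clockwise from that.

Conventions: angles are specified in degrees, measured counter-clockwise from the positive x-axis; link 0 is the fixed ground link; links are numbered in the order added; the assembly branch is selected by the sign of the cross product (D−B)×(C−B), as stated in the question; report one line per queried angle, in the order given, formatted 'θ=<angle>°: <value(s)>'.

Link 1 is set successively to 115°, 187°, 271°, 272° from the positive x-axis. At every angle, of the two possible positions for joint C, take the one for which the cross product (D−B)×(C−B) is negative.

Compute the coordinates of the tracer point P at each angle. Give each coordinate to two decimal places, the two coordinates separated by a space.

A=(0,0), D=(11.00,0)
θ=115°: B = A + 3.00·(cos115°, sin115°) = (-1.2679, 2.7189)
θ=115°: |BD| = 12.5655
θ=115°: circle(B,8.00) ∩ circle(D,7.00): a=6.8796, h=4.0830
θ=115°:   candidates: C₊=(6.3323,5.2165) cross=51.305; C₋=(4.5653,-2.7559) cross=-51.305
θ=115°:   branch - wants cross < 0 → take C=(4.5653,-2.7559) (cross=-51.305)
θ=115°: ex = (C−B)/|BC| = (0.7291,-0.6844); ey = (0.6844,0.7291)
θ=115°: P = B + 3.12·ex + 2.94·ey = (3.0191,2.7274)
θ=187°: B = A + 3.00·(cos187°, sin187°) = (-2.9776, -0.3656)
θ=187°: |BD| = 13.9824
θ=187°: circle(B,8.00) ∩ circle(D,7.00): a=7.5276, h=2.7084
θ=187°:   candidates: C₊=(4.4766,2.5387) cross=37.870; C₋=(4.6182,-2.8762) cross=-37.870
θ=187°:   branch - wants cross < 0 → take C=(4.6182,-2.8762) (cross=-37.870)
θ=187°: ex = (C−B)/|BC| = (0.9495,-0.3138); ey = (0.3138,0.9495)
θ=187°: P = B + 3.12·ex + 2.94·ey = (0.9074,1.4467)
θ=271°: B = A + 3.00·(cos271°, sin271°) = (0.0524, -2.9995)
θ=271°: |BD| = 11.3511
θ=271°: circle(B,8.00) ∩ circle(D,7.00): a=6.3363, h=4.8838
θ=271°:   candidates: C₊=(4.8729,3.3850) cross=55.437; C₋=(7.4540,-6.0354) cross=-55.437
θ=271°:   branch - wants cross < 0 → take C=(7.4540,-6.0354) (cross=-55.437)
θ=271°: ex = (C−B)/|BC| = (0.9252,-0.3795); ey = (0.3795,0.9252)
θ=271°: P = B + 3.12·ex + 2.94·ey = (4.0546,-1.4634)
θ=272°: B = A + 3.00·(cos272°, sin272°) = (0.1047, -2.9982)
θ=272°: |BD| = 11.3003
θ=272°: circle(B,8.00) ∩ circle(D,7.00): a=6.3138, h=4.9128
θ=272°:   candidates: C₊=(4.8888,3.4137) cross=55.516; C₋=(7.4957,-6.0597) cross=-55.516
θ=272°:   branch - wants cross < 0 → take C=(7.4957,-6.0597) (cross=-55.516)
θ=272°: ex = (C−B)/|BC| = (0.9239,-0.3827); ey = (0.3827,0.9239)
θ=272°: P = B + 3.12·ex + 2.94·ey = (4.1123,-1.4760)

θ=115°: 3.02 2.73
θ=187°: 0.91 1.45
θ=271°: 4.05 -1.46
θ=272°: 4.11 -1.48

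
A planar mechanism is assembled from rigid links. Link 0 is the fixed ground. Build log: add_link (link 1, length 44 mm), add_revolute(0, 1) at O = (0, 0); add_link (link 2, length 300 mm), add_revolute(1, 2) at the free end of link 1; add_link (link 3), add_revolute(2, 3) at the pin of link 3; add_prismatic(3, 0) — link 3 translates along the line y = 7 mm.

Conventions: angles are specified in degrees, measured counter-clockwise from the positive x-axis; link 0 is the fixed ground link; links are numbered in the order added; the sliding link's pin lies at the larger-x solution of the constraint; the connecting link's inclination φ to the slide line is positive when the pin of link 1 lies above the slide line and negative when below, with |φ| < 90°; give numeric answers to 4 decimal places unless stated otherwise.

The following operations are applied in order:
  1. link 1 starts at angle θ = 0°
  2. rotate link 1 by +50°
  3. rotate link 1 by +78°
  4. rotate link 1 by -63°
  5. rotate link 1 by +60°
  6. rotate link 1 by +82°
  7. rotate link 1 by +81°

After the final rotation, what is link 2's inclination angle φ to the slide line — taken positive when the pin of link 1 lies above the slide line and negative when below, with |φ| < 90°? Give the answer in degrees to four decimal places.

geometry: r = 44 mm, L = 300 mm, e = 7 mm; θ starts at 0°
rotate link 1 by +50°: θ ← 0° +50° = 50°
rotate link 1 by +78°: θ ← 50° +78° = 128°
rotate link 1 by -63°: θ ← 128° -63° = 65°
rotate link 1 by +60°: θ ← 65° +60° = 125°
rotate link 1 by +82°: θ ← 125° +82° = 207°
rotate link 1 by +81°: θ ← 207° +81° = 288°
h = r sin θ − e = -41.846487 − 7 = -48.846487
sin φ = h / L = -48.846487 / 300 = -0.16282162
φ = arcsin(-0.16282162) = -9.370711°

-9.3707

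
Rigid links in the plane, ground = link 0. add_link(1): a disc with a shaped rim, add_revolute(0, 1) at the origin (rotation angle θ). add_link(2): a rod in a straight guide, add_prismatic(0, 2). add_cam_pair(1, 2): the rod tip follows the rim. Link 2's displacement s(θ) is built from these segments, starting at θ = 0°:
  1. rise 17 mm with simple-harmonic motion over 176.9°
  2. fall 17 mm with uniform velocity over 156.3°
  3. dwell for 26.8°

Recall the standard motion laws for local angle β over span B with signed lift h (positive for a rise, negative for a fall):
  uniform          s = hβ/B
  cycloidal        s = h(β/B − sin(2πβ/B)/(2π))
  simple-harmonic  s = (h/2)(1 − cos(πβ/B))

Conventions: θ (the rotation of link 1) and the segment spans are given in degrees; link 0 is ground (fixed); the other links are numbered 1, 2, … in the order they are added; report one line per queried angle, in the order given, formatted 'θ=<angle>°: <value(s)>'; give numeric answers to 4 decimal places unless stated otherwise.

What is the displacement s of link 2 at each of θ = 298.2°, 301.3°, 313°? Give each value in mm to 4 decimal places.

segment 1 (0° to 176.9°, simple-harmonic, h = 17) is passed completely: s = 0.0000 + (17) = 17.0000
θ = 298.2° falls in segment 2 (176.9° to 333.2°, uniform, h = -17): β = 298.2 − 176.9 = 121.3°, B = 156.3°; Δs = -17·121.3/156.3 = -13.1932; s = 17.0000 − 13.1932 = 3.8068
θ = 301.3° falls in segment 2 (176.9° to 333.2°, uniform, h = -17): β = 301.3 − 176.9 = 124.4°, B = 156.3°; Δs = -17·124.4/156.3 = -13.5304; s = 17.0000 − 13.5304 = 3.4696
θ = 313° falls in segment 2 (176.9° to 333.2°, uniform, h = -17): β = 313 − 176.9 = 136.1°, B = 156.3°; Δs = -17·136.1/156.3 = -14.8029; s = 17.0000 − 14.8029 = 2.1971

θ=298.2°: 3.8068
θ=301.3°: 3.4696
θ=313°: 2.1971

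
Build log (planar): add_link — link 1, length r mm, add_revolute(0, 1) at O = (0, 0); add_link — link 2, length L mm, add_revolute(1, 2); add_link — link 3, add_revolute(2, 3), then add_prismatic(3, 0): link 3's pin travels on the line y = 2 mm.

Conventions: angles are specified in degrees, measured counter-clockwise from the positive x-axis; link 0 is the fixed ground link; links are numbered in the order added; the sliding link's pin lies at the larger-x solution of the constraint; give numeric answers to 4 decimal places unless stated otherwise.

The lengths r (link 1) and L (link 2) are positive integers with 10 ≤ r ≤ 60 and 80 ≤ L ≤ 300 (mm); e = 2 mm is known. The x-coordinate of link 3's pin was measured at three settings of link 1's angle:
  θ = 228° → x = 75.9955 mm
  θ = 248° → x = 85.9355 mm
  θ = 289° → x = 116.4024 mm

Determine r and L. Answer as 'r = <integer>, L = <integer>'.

constraint per measurement: (x − r cos θ)² + (r sin θ − e)² = L²
subtracting the θ₁ and θ₂ equations cancels the r² and L² terms:
r = (x₁² − x₂²) / (2[(x₁cos θ₁ + e sin θ₁) − (x₂cos θ₂ + e sin θ₂)]) = 44.0000 → r = 44
L² = (x₁ − r cos θ₁)² + (r sin θ₁ − e)² = 12320.9900 → L = 111.0000 → L = 111
check at θ₃=289°: x = 116.4024 (printed 116.4024) ✓

r = 44, L = 111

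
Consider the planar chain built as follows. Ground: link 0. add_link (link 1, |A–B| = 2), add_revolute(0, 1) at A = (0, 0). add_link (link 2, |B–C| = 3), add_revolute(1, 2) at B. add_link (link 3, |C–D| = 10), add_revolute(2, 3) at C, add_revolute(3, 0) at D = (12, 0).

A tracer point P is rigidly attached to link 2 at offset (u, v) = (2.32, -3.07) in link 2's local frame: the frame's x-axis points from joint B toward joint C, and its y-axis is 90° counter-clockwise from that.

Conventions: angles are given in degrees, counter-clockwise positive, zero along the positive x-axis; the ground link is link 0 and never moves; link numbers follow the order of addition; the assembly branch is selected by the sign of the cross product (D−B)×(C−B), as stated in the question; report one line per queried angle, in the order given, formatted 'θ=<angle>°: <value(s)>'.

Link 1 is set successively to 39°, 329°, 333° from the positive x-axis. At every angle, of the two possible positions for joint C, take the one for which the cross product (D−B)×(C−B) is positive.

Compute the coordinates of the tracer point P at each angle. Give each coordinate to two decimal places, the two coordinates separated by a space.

A=(0,0), D=(12.00,0)
θ=39°: B = A + 2.00·(cos39°, sin39°) = (1.5543, 1.2586)
θ=39°: |BD| = 10.5213
θ=39°: circle(B,3.00) ∩ circle(D,10.00): a=0.9361, h=2.8502
θ=39°:   candidates: C₊=(2.8246,3.9764) cross=29.988; C₋=(2.1427,-1.6831) cross=-29.988
θ=39°:   branch + wants cross > 0 → take C=(2.8246,3.9764) (cross=29.988)
θ=39°: ex = (C−B)/|BC| = (0.4234,0.9059); ey = (-0.9059,0.4234)
θ=39°: P = B + 2.32·ex + -3.07·ey = (5.3179,2.0604)
θ=329°: B = A + 2.00·(cos329°, sin329°) = (1.7143, -1.0301)
θ=329°: |BD| = 10.3371
θ=329°: circle(B,3.00) ∩ circle(D,10.00): a=0.7669, h=2.9003
θ=329°:   candidates: C₊=(2.1884,1.9322) cross=29.981; C₋=(2.7665,-3.8395) cross=-29.981
θ=329°:   branch + wants cross > 0 → take C=(2.1884,1.9322) (cross=29.981)
θ=329°: ex = (C−B)/|BC| = (0.1580,0.9874); ey = (-0.9874,0.1580)
θ=329°: P = B + 2.32·ex + -3.07·ey = (5.1124,0.7756)
θ=333°: B = A + 2.00·(cos333°, sin333°) = (1.7820, -0.9080)
θ=333°: |BD| = 10.2582
θ=333°: circle(B,3.00) ∩ circle(D,10.00): a=0.6937, h=2.9187
θ=333°:   candidates: C₊=(2.2146,2.0607) cross=29.941; C₋=(2.7313,-3.7538) cross=-29.941
θ=333°:   branch + wants cross > 0 → take C=(2.2146,2.0607) (cross=29.941)
θ=333°: ex = (C−B)/|BC| = (0.1442,0.9895); ey = (-0.9895,0.1442)
θ=333°: P = B + 2.32·ex + -3.07·ey = (5.1545,0.9451)

θ=39°: 5.32 2.06
θ=329°: 5.11 0.78
θ=333°: 5.15 0.95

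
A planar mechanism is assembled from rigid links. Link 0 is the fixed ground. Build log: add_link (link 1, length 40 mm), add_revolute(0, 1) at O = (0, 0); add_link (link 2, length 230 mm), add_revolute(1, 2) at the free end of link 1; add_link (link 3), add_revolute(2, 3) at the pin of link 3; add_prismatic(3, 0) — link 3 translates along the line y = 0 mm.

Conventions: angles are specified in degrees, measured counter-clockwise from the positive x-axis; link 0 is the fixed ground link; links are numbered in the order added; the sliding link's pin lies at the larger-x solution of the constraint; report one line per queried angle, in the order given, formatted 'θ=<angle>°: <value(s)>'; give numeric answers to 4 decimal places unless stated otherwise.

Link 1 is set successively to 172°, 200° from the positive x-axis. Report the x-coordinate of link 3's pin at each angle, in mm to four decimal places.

geometry: r = 40 mm, L = 230 mm, e = 0 mm
θ=172°: crank pin P = (r cos θ, r sin θ) = (-39.610723, 5.566924)
θ=172°: h = r sin θ − e = 5.566924 − 0 = 5.566924
θ=172°: x = r cos θ + √(L² − h²) = -39.610723 + 229.932619 = 190.321896
θ=200°: crank pin P = (r cos θ, r sin θ) = (-37.587705, -13.680806)
θ=200°: h = r sin θ − e = -13.680806 − 0 = -13.680806
θ=200°: x = r cos θ + √(L² − h²) = -37.587705 + 229.592760 = 192.005055

θ=172°: 190.3219
θ=200°: 192.0051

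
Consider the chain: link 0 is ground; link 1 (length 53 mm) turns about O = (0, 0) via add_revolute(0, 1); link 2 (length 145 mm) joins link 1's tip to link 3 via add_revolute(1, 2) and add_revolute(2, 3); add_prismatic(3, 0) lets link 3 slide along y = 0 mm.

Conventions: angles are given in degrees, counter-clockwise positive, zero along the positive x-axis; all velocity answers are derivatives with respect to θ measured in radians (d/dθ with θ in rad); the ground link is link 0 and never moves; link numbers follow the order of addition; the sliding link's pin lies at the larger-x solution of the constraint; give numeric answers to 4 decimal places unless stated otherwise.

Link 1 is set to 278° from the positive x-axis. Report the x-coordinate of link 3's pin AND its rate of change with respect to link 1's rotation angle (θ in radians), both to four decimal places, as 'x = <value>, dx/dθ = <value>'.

geometry: r = 53 mm, L = 145 mm, e = 0 mm
crank pin P = (r cos θ, r sin θ) = (7.376174, -52.484208)
h = r sin θ − e = -52.484208 − 0 = -52.484208
x = r cos θ + √(L² − h²) = 7.376174 + 135.168073 = 142.544247
dx/dθ = −r sin θ − h·r cos θ/√(L² − h²) (θ in radians; h = -52.484208) = 55.348291

x = 142.5442, dx/dθ = 55.3483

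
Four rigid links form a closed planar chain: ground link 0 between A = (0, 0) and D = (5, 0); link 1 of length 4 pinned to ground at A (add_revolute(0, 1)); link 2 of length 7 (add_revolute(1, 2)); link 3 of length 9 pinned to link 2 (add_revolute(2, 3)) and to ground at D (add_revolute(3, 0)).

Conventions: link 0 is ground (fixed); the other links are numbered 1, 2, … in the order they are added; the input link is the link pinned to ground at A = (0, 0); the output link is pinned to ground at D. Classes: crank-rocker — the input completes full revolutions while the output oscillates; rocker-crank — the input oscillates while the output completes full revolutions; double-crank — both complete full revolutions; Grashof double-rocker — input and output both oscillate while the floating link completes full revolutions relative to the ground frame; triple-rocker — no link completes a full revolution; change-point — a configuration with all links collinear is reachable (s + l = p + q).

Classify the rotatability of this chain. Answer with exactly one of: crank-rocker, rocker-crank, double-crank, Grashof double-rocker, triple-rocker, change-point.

lengths: ground=5, input=4, coupler=7, output=9
sorted: s=4 (shortest), l=9 (longest), p+q=12
s + l = 13 vs p + q = 12
s + l > p + q → non-Grashof → no link fully rotates → triple-rocker

triple-rocker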